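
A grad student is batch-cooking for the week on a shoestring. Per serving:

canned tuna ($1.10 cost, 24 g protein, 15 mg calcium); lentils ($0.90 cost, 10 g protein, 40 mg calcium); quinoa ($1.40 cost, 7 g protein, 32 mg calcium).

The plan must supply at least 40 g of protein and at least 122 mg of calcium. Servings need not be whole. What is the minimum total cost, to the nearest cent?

An LP optimum is at a vertex; with two nutrient constraints at most two foods are used. Check each candidate.
canned tuna only: max(40/24, 122/15) = 8.133 servings → $8.95.
lentils only: max(40/10, 122/40) = 4 servings → $3.60.
quinoa only: max(40/7, 122/32) = 5.714 servings → $8.00.
canned tuna + lentils with both tight: 0.4691 servings and 2.874 servings → $3.10.
canned tuna + quinoa with both tight: 0.6425 servings and 3.511 servings → $5.62.
lentils + quinoa: intersection lies outside the first quadrant.
Cheapest feasible corner: $3.10.

$3.10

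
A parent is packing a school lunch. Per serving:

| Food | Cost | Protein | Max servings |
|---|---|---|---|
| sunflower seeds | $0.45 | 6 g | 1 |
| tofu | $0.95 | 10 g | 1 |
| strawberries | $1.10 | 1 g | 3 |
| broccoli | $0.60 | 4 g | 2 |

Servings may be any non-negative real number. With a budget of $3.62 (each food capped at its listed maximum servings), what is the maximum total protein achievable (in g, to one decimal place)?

24.9 g

Protein per dollar: sunflower seeds 13.33, tofu 10.53, broccoli 6.667, strawberries 0.9091.
Take 1 serving of sunflower seeds: spends $0.45, +6.0 g protein (running total 6.0 g).
Take 1 serving of tofu: spends $0.95, +10.0 g protein (running total 16.0 g).
Take 2 servings of broccoli: spends $1.20, +8.0 g protein (running total 24.0 g).
Take 0.9273 servings of strawberries: spends $1.02, +0.9 g protein (running total 24.9 g).
Filling greedily by protein-per-dollar is optimal for one linear limit, giving 24.9 g.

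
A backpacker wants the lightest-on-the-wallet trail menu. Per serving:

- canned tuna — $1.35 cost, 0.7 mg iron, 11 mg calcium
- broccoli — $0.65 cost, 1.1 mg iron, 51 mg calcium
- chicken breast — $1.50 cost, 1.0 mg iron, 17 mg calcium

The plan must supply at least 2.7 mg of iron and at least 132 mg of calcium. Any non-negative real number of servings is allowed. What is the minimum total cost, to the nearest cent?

$1.68

With two linear requirements the optimum uses one or two foods; enumerate the corners.
canned tuna only: max(2.7/0.7, 132/11) = 12 servings → $16.20.
broccoli only: max(2.7/1.1, 132/51) = 2.588 servings → $1.68.
chicken breast only: max(2.7/1.0, 132/17) = 7.765 servings → $11.65.
canned tuna + broccoli: the both-tight solution has a negative serving — not a feasible corner.
canned tuna + chicken breast: the both-tight solution has a negative serving — not a feasible corner.
broccoli + chicken breast: intersection lies outside the first quadrant.
So the least-cost plan costs $1.68.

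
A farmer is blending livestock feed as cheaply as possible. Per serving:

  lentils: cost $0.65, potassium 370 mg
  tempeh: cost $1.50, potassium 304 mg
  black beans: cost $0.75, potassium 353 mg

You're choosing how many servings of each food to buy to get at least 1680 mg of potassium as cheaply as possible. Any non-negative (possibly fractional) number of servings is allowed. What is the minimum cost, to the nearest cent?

Cost per mg of potassium: lentils $0.0018, black beans $0.0021, tempeh $0.0049.
With no serving limits, use only lentils: 1680 mg / 370 mg = 4.541 servings × $0.65 = $2.95.

$2.95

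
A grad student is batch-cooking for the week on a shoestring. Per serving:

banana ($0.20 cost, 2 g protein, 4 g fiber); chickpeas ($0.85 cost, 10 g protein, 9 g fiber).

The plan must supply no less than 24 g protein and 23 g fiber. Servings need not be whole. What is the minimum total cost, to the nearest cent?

$2.06

An LP optimum is at a vertex; with two nutrient constraints at most two foods are used. Check each candidate.
banana only: max(24/2, 23/4) = 12 servings → $2.40.
chickpeas only: max(24/10, 23/9) = 2.556 servings → $2.17.
banana + chickpeas with both tight: 0.6364 servings and 2.273 servings → $2.06.
The minimum over all feasible corners is $2.06.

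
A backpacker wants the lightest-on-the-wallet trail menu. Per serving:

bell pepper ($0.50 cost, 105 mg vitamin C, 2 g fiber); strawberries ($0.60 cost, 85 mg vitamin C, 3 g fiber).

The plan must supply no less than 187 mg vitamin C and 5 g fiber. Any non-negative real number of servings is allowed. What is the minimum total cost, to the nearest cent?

$1.09

With two linear requirements the optimum uses one or two foods; enumerate the corners.
bell pepper only: max(187/105, 5/2) = 2.5 servings → $1.25.
strawberries only: max(187/85, 5/3) = 2.2 servings → $1.32.
bell pepper + strawberries with both tight: 0.9379 servings and 1.041 servings → $1.09.
The minimum over all feasible corners is $1.09.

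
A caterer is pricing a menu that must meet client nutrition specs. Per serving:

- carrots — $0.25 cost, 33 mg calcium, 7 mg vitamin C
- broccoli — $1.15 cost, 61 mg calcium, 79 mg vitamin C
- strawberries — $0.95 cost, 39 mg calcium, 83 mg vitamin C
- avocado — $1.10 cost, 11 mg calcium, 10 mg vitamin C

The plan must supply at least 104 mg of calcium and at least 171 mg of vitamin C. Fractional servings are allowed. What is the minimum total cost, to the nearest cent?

$2.09

Two binding constraints pin down two serving amounts, so the optimal mix uses at most two foods. The candidates are each food alone (scaled to the tighter of calcium/vitamin C) and each pair with both constraints tight.
carrots only: max(104/33, 171/7) = 24.43 servings → $6.11.
broccoli only: max(104/61, 171/79) = 2.165 servings → $2.49.
strawberries only: max(104/39, 171/83) = 2.667 servings → $2.53.
avocado only: max(104/11, 171/10) = 17.1 servings → $18.81.
carrots + broccoli with both targets exact would need a negative amount; discard.
carrots + strawberries with both tight: 0.796 servings and 1.993 servings → $2.09.
carrots + avocado: intersection lies outside the first quadrant.
broccoli + strawberries with both tight: 0.9904 servings and 1.118 servings → $2.20.
broccoli + avocado: the both-tight solution has a negative serving — not a feasible corner.
strawberries + avocado with both tight: 1.608 servings and 3.753 servings → $5.66.
So the least-cost plan costs $2.09.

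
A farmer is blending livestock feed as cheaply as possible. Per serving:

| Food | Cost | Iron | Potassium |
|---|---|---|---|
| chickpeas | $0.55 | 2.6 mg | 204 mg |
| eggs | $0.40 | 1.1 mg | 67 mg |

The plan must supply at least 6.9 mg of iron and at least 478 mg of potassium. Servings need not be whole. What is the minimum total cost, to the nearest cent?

$1.46

Check every corner: each single food scaled to meet both minima, and each pair solved so both constraints bind.
chickpeas only: max(6.9/2.6, 478/204) = 2.654 servings → $1.46.
eggs only: max(6.9/1.1, 478/67) = 7.134 servings → $2.85.
chickpeas + eggs with both tight: 1.265 servings and 3.283 servings → $2.01.
Cheapest feasible corner: $1.46.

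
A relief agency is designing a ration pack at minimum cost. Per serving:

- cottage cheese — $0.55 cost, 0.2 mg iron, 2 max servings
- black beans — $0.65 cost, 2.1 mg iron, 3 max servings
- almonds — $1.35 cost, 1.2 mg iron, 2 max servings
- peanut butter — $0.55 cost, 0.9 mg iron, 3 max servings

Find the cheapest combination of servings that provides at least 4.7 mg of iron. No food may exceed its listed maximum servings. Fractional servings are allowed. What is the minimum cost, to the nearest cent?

Cost per mg of iron: black beans $0.3095, peanut butter $0.6111, almonds $1.1250, cottage cheese $2.7500.
Take 2.238 servings of black beans: +4.7 mg iron for $1.45 (total $1.45, still need 0.0 mg).
Greedy by cheapest-per-mg is optimal for a single linear constraint, so the minimum cost is $1.45.

$1.45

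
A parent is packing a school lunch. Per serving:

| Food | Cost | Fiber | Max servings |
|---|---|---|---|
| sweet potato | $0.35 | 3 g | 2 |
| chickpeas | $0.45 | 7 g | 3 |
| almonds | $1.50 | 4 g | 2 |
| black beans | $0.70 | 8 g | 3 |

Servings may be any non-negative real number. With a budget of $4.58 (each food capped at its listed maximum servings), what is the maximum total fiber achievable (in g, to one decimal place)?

52.1 g

Fiber per dollar: chickpeas 15.56, black beans 11.43, sweet potato 8.571, almonds 2.667.
Take 3 servings of chickpeas: spends $1.35, +21.0 g fiber (running total 21.0 g).
Take 3 servings of black beans: spends $2.10, +24.0 g fiber (running total 45.0 g).
Take 2 servings of sweet potato: spends $0.70, +6.0 g fiber (running total 51.0 g).
Take 0.2867 servings of almonds: spends $0.43, +1.1 g fiber (running total 52.1 g).
Greedy by best ratio exhausts the cost allowance optimally: 52.1 g.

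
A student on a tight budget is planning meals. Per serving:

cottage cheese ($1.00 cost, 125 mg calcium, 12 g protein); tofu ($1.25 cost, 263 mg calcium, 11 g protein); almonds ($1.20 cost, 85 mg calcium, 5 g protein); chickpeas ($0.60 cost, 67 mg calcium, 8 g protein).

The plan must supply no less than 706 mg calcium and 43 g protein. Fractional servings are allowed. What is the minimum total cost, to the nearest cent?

With two linear requirements the optimum uses one or two foods; enumerate the corners.
cottage cheese only: max(706/125, 43/12) = 5.648 servings → $5.65.
tofu only: max(706/263, 43/11) = 3.909 servings → $4.89.
almonds only: max(706/85, 43/5) = 8.6 servings → $10.32.
chickpeas only: max(706/67, 43/8) = 10.54 servings → $6.32.
cottage cheese + tofu with both tight: 1.989 servings and 1.739 servings → $4.16.
cottage cheese + almonds with both tight: 0.3165 servings and 7.841 servings → $9.73.
cottage cheese + chickpeas: intersection lies outside the first quadrant.
tofu + almonds with both targets exact would need a negative amount; discard.
tofu + chickpeas with both tight: 2.024 servings and 2.592 servings → $4.09.
almonds + chickpeas with both tight: 8.02 servings and 0.3623 servings → $9.84.
The minimum over all feasible corners is $4.09.

$4.09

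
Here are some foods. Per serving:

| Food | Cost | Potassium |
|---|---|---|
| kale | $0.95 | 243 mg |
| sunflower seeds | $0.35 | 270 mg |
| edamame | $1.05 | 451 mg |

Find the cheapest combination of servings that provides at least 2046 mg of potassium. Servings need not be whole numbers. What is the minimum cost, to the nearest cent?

Cost per mg of potassium: sunflower seeds $0.0013, edamame $0.0023, kale $0.0039.
With no serving limits, use only sunflower seeds: 2046 mg / 270 mg = 7.578 servings × $0.35 = $2.65.

$2.65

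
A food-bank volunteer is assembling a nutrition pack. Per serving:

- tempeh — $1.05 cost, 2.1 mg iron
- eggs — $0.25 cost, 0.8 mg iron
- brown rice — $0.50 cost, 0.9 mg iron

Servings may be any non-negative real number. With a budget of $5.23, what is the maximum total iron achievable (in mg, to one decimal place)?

16.7 mg

Iron per dollar: eggs 3.2, tempeh 2, brown rice 1.8.
With no serving limits, spend the whole cost allowance on eggs: $5.23 / $0.25 × 0.8 mg = 16.7 mg.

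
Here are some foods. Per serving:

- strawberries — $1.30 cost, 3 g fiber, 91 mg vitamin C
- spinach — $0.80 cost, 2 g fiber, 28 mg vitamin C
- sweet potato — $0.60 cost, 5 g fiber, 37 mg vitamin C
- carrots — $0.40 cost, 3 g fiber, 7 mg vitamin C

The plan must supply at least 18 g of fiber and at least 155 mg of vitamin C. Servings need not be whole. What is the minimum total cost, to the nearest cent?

$2.46

The cheapest plan sits at a corner of the feasible region — with two constraints it uses at most two foods.
strawberries only: max(18/3, 155/91) = 6 servings → $7.80.
spinach only: max(18/2, 155/28) = 9 servings → $7.20.
sweet potato only: max(18/5, 155/37) = 4.189 servings → $2.51.
carrots only: max(18/3, 155/7) = 22.14 servings → $8.86.
strawberries + spinach with both targets exact would need a negative amount; discard.
strawberries + sweet potato with both tight: 0.3169 servings and 3.41 servings → $2.46.
strawberries + carrots with both tight: 1.345 servings and 4.655 servings → $3.61.
spinach + sweet potato with both tight: 1.652 servings and 2.939 servings → $3.08.
spinach + carrots with both tight: 4.843 servings and 2.771 servings → $4.98.
sweet potato + carrots: the both-tight solution has a negative serving — not a feasible corner.
Cheapest feasible corner: $2.46.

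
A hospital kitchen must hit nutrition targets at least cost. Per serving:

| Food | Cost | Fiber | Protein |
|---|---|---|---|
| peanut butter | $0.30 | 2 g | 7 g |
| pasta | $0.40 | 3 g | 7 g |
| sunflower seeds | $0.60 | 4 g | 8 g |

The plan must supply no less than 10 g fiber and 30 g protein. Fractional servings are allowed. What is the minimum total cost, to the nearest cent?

Check every corner: each single food scaled to meet both minima, and each pair solved so both constraints bind.
peanut butter only: max(10/2, 30/7) = 5 servings → $1.50.
pasta only: max(10/3, 30/7) = 4.286 servings → $1.71.
sunflower seeds only: max(10/4, 30/8) = 3.75 servings → $2.25.
peanut butter + pasta with both tight: 2.857 servings and 1.429 servings → $1.43.
peanut butter + sunflower seeds with both tight: 3.333 servings and 0.8333 servings → $1.50.
pasta + sunflower seeds: the both-tight solution has a negative serving — not a feasible corner.
So the least-cost plan costs $1.43.

$1.43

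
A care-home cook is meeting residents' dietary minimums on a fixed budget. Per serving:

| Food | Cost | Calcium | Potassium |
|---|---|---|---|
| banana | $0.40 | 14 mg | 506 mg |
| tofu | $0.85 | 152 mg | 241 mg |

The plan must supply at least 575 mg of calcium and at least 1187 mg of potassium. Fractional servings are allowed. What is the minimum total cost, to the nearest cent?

Check every corner: each single food scaled to meet both minima, and each pair solved so both constraints bind.
banana only: max(575/14, 1187/506) = 41.07 servings → $16.43.
tofu only: max(575/152, 1187/241) = 4.925 servings → $4.19.
banana + tofu with both tight: 0.5691 servings and 3.73 servings → $3.40.
So the least-cost plan costs $3.40.

$3.40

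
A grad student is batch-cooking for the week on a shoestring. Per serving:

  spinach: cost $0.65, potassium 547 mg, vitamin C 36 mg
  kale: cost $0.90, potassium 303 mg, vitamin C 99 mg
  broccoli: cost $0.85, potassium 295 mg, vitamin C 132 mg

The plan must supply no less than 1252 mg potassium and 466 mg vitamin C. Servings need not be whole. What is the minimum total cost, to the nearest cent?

Two binding constraints pin down two serving amounts, so the optimal mix uses at most two foods. The candidates are each food alone (scaled to the tighter of potassium/vitamin C) and each pair with both constraints tight.
spinach only: max(1252/547, 466/36) = 12.94 servings → $8.41.
kale only: max(1252/303, 466/99) = 4.707 servings → $4.24.
broccoli only: max(1252/295, 466/132) = 4.244 servings → $3.61.
spinach + kale: the both-tight solution has a negative serving — not a feasible corner.
spinach + broccoli with both tight: 0.4513 servings and 3.407 servings → $3.19.
kale + broccoli with both tight: 2.576 servings and 1.599 servings → $3.68.
So the least-cost plan costs $3.19.

$3.19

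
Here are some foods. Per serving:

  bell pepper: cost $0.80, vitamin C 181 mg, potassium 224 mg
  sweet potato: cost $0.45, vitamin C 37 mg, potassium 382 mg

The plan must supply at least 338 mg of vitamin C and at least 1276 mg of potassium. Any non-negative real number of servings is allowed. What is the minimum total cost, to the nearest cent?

The cheapest plan sits at a corner of the feasible region — with two constraints it uses at most two foods.
bell pepper only: max(338/181, 1276/224) = 5.696 servings → $4.56.
sweet potato only: max(338/37, 1276/382) = 9.135 servings → $4.11.
bell pepper + sweet potato with both tight: 1.346 servings and 2.551 servings → $2.22.
The minimum over all feasible corners is $2.22.

$2.22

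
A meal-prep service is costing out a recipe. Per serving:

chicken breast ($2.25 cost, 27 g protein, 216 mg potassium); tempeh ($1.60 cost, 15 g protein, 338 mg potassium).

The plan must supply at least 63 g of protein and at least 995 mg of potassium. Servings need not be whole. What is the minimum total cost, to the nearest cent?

A basic optimal solution has at most two foods positive. Try each food alone and each pair with both targets met exactly.
chicken breast only: max(63/27, 995/216) = 4.606 servings → $10.36.
tempeh only: max(63/15, 995/338) = 4.2 servings → $6.72.
chicken breast + tempeh with both tight: 1.082 servings and 2.252 servings → $6.04.
Cheapest feasible corner: $6.04.

$6.04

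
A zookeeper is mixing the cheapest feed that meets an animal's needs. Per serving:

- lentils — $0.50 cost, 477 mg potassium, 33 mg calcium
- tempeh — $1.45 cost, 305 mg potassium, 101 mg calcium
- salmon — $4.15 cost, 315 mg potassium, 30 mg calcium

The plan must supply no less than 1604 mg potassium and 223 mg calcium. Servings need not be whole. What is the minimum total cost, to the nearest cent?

$3.27

For a min-cost LP with two ≥-constraints, a basic feasible solution has at most two positive variables.
lentils only: max(1604/477, 223/33) = 6.758 servings → $3.38.
tempeh only: max(1604/305, 223/101) = 5.259 servings → $7.63.
salmon only: max(1604/315, 223/30) = 7.433 servings → $30.85.
lentils + tempeh with both tight: 2.466 servings and 1.402 servings → $3.27.
lentils + salmon with both targets exact would need a negative amount; discard.
tempeh + salmon with both tight: 0.9762 servings and 4.147 servings → $18.62.
So the least-cost plan costs $3.27.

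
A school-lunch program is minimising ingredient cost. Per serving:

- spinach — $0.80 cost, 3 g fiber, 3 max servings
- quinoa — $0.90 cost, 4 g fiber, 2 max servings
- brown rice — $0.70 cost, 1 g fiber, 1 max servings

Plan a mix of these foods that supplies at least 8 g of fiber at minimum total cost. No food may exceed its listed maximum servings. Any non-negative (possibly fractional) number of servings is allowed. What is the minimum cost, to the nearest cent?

Cost per g of fiber: quinoa $0.2250, spinach $0.2667, brown rice $0.7000.
Take 2 servings of quinoa: +8.0 g fiber for $1.80 (total $1.80, still need 0.0 g).
Filling from the cheapest source first is optimal under one linear minimum: $1.80.

$1.80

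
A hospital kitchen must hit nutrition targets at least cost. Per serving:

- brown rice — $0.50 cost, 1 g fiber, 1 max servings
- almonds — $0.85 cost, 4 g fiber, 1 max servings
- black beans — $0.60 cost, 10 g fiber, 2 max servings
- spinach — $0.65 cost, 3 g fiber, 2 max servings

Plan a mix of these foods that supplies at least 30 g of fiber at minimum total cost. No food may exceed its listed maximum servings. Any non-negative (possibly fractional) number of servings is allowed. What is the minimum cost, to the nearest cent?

Cost per g of fiber: black beans $0.0600, almonds $0.2125, spinach $0.2167, brown rice $0.5000.
Take 2 servings of black beans: +20.0 g fiber for $1.20 (total $1.20, still need 10.0 g).
Take 1 serving of almonds: +4.0 g fiber for $0.85 (total $2.05, still need 6.0 g).
Take 2 servings of spinach: +6.0 g fiber for $1.30 (total $3.35, still need 0.0 g).
Filling from the cheapest source first is optimal under one linear minimum: $3.35.

$3.35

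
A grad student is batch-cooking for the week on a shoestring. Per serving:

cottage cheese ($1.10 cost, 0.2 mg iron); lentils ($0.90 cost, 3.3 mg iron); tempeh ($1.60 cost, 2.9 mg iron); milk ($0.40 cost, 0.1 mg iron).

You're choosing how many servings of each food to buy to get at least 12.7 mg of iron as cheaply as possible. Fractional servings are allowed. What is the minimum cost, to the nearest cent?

Cost per mg of iron: lentils $0.2727, tempeh $0.5517, milk $4.0000, cottage cheese $5.5000.
With no serving limits, use only lentils: 12.7 mg / 3.3 mg = 3.848 servings × $0.90 = $3.46.

$3.46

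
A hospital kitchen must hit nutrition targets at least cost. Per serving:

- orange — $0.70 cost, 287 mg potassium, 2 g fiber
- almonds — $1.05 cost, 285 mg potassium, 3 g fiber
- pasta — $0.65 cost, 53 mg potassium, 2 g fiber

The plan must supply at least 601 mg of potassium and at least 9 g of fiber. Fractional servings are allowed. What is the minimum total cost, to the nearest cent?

$3.00

orange only: max(601/287, 9/2) = 4.5 servings → $3.15.
almonds only: max(601/285, 9/3) = 3 servings → $3.15.
pasta only: max(601/53, 9/2) = 11.34 servings → $7.37.
orange + almonds: the both-tight solution has a negative serving — not a feasible corner.
orange + pasta with both tight: 1.549 servings and 2.951 servings → $3.00.
almonds + pasta with both tight: 1.764 servings and 1.854 servings → $3.06.
Cheapest feasible corner: $3.00.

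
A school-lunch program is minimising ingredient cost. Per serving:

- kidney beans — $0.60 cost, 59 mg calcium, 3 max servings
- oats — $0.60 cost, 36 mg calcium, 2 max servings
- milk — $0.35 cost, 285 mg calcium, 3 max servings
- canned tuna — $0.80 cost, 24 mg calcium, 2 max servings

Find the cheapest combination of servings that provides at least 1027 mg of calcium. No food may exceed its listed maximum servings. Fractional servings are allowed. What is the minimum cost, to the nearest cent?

Cost per mg of calcium: milk $0.0012, kidney beans $0.0102, oats $0.0167, canned tuna $0.0333.
Take 3 servings of milk: +855.0 mg calcium for $1.05 (total $1.05, still need 172.0 mg).
Take 2.915 servings of kidney beans: +172.0 mg calcium for $1.75 (total $2.80, still need 0.0 mg).
Greedy by cheapest-per-mg is optimal for a single linear constraint, so the minimum cost is $2.80.

$2.80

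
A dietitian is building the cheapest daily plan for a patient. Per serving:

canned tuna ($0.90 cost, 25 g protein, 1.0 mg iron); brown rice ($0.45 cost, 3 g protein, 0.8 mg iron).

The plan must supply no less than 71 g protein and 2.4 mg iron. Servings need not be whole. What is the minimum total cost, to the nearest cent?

$2.56

A basic optimal solution has at most two foods positive. Try each food alone and each pair with both targets met exactly.
canned tuna only: max(71/25, 2.4/1.0) = 2.84 servings → $2.56.
brown rice only: max(71/3, 2.4/0.8) = 23.67 servings → $10.65.
canned tuna + brown rice with both targets exact would need a negative amount; discard.
Cheapest feasible corner: $2.56.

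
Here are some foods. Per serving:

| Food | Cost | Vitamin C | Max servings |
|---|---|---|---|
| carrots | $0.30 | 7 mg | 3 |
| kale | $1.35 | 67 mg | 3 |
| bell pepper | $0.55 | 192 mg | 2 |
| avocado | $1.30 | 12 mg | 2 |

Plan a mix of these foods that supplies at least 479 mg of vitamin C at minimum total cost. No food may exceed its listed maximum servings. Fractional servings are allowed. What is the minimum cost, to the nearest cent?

$3.01

Cost per mg of vitamin C: bell pepper $0.0029, kale $0.0201, carrots $0.0429, avocado $0.1083.
Take 2 servings of bell pepper: +384.0 mg vitamin C for $1.10 (total $1.10, still need 95.0 mg).
Take 1.418 servings of kale: +95.0 mg vitamin C for $1.91 (total $3.01, still need 0.0 mg).
Greedy by cheapest-per-mg is optimal for a single linear constraint, so the minimum cost is $3.01.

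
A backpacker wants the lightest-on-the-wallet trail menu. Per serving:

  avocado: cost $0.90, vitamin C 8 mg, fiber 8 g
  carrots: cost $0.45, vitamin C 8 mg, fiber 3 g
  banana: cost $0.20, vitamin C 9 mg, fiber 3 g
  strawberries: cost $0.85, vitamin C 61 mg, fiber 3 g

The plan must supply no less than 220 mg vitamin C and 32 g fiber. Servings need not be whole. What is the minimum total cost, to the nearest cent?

$3.68

A basic optimal solution has at most two foods positive. Try each food alone and each pair with both targets met exactly.
avocado only: max(220/8, 32/8) = 27.5 servings → $24.75.
carrots only: max(220/8, 32/3) = 27.5 servings → $12.38.
banana only: max(220/9, 32/3) = 24.44 servings → $4.89.
strawberries only: max(220/61, 32/3) = 10.67 servings → $9.07.
avocado + carrots: the both-tight solution has a negative serving — not a feasible corner.
avocado + banana: the both-tight solution has a negative serving — not a feasible corner.
avocado + strawberries with both tight: 2.784 servings and 3.241 servings → $5.26.
carrots + banana with both targets exact would need a negative amount; discard.
carrots + strawberries with both tight: 8.126 servings and 2.541 servings → $5.82.
banana + strawberries with both tight: 8.282 servings and 2.385 servings → $3.68.
The minimum over all feasible corners is $3.68.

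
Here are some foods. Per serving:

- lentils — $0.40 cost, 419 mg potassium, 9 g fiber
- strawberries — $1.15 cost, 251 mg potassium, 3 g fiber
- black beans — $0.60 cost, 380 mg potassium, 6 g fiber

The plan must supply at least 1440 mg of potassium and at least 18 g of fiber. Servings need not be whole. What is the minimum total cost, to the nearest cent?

At the optimum either one food covers both requirements or two foods hit both targets exactly; no other combination can be cheaper.
lentils only: max(1440/419, 18/9) = 3.437 servings → $1.37.
strawberries only: max(1440/251, 18/3) = 6 servings → $6.90.
black beans only: max(1440/380, 18/6) = 3.789 servings → $2.27.
lentils + strawberries with both tight: 0.1976 servings and 5.407 servings → $6.30.
lentils + black beans with both targets exact would need a negative amount; discard.
strawberries + black beans with both tight: 4.918 servings and 0.541 servings → $5.98.
So the least-cost plan costs $1.37.

$1.37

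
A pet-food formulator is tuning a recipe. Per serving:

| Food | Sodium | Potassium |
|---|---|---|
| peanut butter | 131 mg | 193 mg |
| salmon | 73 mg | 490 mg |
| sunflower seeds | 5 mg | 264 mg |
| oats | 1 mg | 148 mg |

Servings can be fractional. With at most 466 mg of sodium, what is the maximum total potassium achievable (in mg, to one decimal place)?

Potassium per mg sodium: oats 148, sunflower seeds 52.8, salmon 6.712, peanut butter 1.473.
With no serving limits, spend the whole sodium allowance on oats: 466 mg / 1 mg × 148 mg = 68968.0 mg.

68968.0 mg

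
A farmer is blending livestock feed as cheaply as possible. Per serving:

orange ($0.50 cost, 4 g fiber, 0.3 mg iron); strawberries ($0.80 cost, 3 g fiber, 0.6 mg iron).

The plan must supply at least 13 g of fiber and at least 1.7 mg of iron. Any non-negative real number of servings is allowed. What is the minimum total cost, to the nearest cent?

$2.45

At the optimum either one food covers both requirements or two foods hit both targets exactly; no other combination can be cheaper.
orange only: max(13/4, 1.7/0.3) = 5.667 servings → $2.83.
strawberries only: max(13/3, 1.7/0.6) = 4.333 servings → $3.47.
orange + strawberries with both tight: 1.8 servings and 1.933 servings → $2.45.
Cheapest feasible corner: $2.45.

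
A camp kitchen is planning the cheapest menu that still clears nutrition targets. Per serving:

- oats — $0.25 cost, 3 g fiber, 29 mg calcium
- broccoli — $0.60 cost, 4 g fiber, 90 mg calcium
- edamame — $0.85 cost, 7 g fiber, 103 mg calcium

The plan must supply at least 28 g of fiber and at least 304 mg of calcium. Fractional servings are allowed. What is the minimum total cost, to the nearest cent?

$2.51

Minimising a linear cost over {fiber ≥ 28, calcium ≥ 304, servings ≥ 0} — the optimum is at a vertex, using one or two foods.
oats only: max(28/3, 304/29) = 10.48 servings → $2.62.
broccoli only: max(28/4, 304/90) = 7 servings → $4.20.
edamame only: max(28/7, 304/103) = 4 servings → $3.40.
oats + broccoli with both tight: 8.468 servings and 0.6494 servings → $2.51.
oats + edamame with both tight: 7.132 servings and 0.9434 servings → $2.58.
broccoli + edamame with both targets exact would need a negative amount; discard.
Cheapest feasible corner: $2.51.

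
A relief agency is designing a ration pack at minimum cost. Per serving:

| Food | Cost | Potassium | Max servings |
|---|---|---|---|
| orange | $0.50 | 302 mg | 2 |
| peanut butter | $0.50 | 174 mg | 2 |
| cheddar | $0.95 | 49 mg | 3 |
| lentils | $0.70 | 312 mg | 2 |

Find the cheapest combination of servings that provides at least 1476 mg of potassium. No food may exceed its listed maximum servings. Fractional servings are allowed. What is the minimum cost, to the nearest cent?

Cost per mg of potassium: orange $0.0017, lentils $0.0022, peanut butter $0.0029, cheddar $0.0194.
Take 2 servings of orange: +604.0 mg potassium for $1.00 (total $1.00, still need 872.0 mg).
Take 2 servings of lentils: +624.0 mg potassium for $1.40 (total $2.40, still need 248.0 mg).
Take 1.425 servings of peanut butter: +248.0 mg potassium for $0.71 (total $3.11, still need 0.0 mg).
Greedy by cheapest-per-mg is optimal for a single linear constraint, so the minimum cost is $3.11.

$3.11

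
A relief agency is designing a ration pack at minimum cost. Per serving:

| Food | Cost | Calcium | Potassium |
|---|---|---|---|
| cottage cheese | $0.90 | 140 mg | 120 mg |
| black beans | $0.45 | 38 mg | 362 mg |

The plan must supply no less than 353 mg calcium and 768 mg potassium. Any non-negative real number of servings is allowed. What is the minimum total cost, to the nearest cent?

$2.56

An LP optimum is at a vertex; with two nutrient constraints at most two foods are used. Check each candidate.
cottage cheese only: max(353/140, 768/120) = 6.4 servings → $5.76.
black beans only: max(353/38, 768/362) = 9.289 servings → $4.18.
cottage cheese + black beans with both tight: 2.138 servings and 1.413 servings → $2.56.
The minimum over all feasible corners is $2.56.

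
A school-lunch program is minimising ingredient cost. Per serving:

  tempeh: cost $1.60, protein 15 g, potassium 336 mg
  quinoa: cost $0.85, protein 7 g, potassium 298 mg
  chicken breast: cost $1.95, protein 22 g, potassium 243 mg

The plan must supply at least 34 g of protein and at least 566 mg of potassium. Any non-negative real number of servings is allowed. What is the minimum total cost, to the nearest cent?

Compare the cost at each extreme point of the feasible region.
tempeh only: max(34/15, 566/336) = 2.267 servings → $3.63.
quinoa only: max(34/7, 566/298) = 4.857 servings → $4.13.
chicken breast only: max(34/22, 566/243) = 2.329 servings → $4.54.
tempeh + quinoa: the both-tight solution has a negative serving — not a feasible corner.
tempeh + chicken breast with both tight: 1.118 servings and 0.783 servings → $3.32.
quinoa + chicken breast with both tight: 0.863 servings and 1.271 servings → $3.21.
The minimum over all feasible corners is $3.21.

$3.21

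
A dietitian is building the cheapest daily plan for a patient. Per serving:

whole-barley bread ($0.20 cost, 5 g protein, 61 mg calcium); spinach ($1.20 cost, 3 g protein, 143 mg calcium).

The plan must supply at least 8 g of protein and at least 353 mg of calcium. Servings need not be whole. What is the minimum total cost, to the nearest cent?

$1.16

With two linear requirements the optimum uses one or two foods; enumerate the corners.
whole-barley bread only: max(8/5, 353/61) = 5.787 servings → $1.16.
spinach only: max(8/3, 353/143) = 2.667 servings → $3.20.
whole-barley bread + spinach with both tight: 0.1598 servings and 2.4 servings → $2.91.
The minimum over all feasible corners is $1.16.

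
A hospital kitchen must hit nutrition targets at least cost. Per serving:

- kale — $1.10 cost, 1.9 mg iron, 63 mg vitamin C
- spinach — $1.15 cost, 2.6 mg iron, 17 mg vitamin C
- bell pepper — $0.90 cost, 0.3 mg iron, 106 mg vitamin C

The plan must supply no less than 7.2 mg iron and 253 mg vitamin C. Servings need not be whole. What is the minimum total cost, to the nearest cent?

For a min-cost LP with two ≥-constraints, a basic feasible solution has at most two positive variables.
kale only: max(7.2/1.9, 253/63) = 4.016 servings → $4.42.
spinach only: max(7.2/2.6, 253/17) = 14.88 servings → $17.11.
bell pepper only: max(7.2/0.3, 253/106) = 24 servings → $21.60.
kale + spinach: intersection lies outside the first quadrant.
kale + bell pepper with both tight: 3.766 servings and 0.1485 servings → $4.28.
spinach + bell pepper with both tight: 2.541 servings and 1.979 servings → $4.70.
So the least-cost plan costs $4.28.

$4.28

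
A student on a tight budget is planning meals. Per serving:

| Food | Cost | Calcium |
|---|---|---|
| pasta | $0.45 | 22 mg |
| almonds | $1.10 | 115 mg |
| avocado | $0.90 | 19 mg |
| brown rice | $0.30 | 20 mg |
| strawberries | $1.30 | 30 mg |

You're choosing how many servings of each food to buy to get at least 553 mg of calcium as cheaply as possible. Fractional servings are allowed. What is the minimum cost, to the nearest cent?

$5.29

Cost per mg of calcium: almonds $0.0096, brown rice $0.0150, pasta $0.0205, strawberries $0.0433, avocado $0.0474.
With no serving limits, use only almonds: 553 mg / 115 mg = 4.809 servings × $1.10 = $5.29.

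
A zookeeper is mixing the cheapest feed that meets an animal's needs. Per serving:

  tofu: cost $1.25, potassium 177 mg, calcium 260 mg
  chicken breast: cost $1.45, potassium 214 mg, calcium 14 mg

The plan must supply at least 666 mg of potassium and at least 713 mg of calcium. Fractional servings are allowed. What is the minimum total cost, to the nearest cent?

tofu only: max(666/177, 713/260) = 3.763 servings → $4.70.
chicken breast only: max(666/214, 713/14) = 50.93 servings → $73.85.
tofu + chicken breast with both tight: 2.695 servings and 0.8833 servings → $4.65.
Cheapest feasible corner: $4.65.

$4.65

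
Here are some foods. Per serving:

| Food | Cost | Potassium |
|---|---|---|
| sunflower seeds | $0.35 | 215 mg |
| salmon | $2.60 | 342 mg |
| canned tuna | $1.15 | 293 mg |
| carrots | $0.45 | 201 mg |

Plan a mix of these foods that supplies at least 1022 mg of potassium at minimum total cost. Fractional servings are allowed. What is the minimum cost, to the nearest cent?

Cost per mg of potassium: sunflower seeds $0.0016, carrots $0.0022, canned tuna $0.0039, salmon $0.0076.
With no serving limits, use only sunflower seeds: 1022 mg / 215 mg = 4.753 servings × $0.35 = $1.66.

$1.66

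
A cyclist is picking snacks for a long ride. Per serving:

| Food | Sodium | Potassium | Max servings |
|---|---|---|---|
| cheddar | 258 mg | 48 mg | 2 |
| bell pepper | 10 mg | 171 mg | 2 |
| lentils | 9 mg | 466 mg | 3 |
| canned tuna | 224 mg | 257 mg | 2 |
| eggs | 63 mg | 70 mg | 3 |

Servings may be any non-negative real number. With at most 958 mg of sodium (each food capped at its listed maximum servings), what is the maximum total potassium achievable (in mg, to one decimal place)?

Potassium per mg sodium: lentils 51.78, bell pepper 17.1, canned tuna 1.147, eggs 1.111, cheddar 0.186.
Take 3 servings of lentils: uses 27 mg sodium, +1398.0 mg potassium (running total 1398.0 mg).
Take 2 servings of bell pepper: uses 20 mg sodium, +342.0 mg potassium (running total 1740.0 mg).
Take 2 servings of canned tuna: uses 448 mg sodium, +514.0 mg potassium (running total 2254.0 mg).
Take 3 servings of eggs: uses 189 mg sodium, +210.0 mg potassium (running total 2464.0 mg).
Take 1.062 servings of cheddar: uses 274 mg sodium, +51.0 mg potassium (running total 2515.0 mg).
Greedy by best ratio exhausts the sodium allowance optimally: 2515.0 mg.

2515.0 mg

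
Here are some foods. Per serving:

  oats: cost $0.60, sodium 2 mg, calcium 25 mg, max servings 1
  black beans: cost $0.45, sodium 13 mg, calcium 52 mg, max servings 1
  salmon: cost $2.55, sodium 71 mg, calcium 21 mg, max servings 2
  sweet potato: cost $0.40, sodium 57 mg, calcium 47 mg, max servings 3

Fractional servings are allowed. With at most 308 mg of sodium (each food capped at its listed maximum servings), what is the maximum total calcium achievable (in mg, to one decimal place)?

Calcium per mg sodium: oats 12.5, black beans 4, sweet potato 0.8246, salmon 0.2958.
Take 1 serving of oats: uses 2 mg sodium, +25.0 mg calcium (running total 25.0 mg).
Take 1 serving of black beans: uses 13 mg sodium, +52.0 mg calcium (running total 77.0 mg).
Take 3 servings of sweet potato: uses 171 mg sodium, +141.0 mg calcium (running total 218.0 mg).
Take 1.718 servings of salmon: uses 122 mg sodium, +36.1 mg calcium (running total 254.1 mg).
Greedy by best ratio exhausts the sodium allowance optimally: 254.1 mg.

254.1 mg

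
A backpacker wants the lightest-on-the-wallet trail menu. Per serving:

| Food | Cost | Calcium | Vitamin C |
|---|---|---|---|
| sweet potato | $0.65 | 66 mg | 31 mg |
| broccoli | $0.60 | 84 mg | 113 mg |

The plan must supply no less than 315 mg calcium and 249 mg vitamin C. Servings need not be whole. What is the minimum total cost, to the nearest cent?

$2.25

sweet potato only: max(315/66, 249/31) = 8.032 servings → $5.22.
broccoli only: max(315/84, 249/113) = 3.75 servings → $2.25.
sweet potato + broccoli with both tight: 3.024 servings and 1.374 servings → $2.79.
The minimum over all feasible corners is $2.25.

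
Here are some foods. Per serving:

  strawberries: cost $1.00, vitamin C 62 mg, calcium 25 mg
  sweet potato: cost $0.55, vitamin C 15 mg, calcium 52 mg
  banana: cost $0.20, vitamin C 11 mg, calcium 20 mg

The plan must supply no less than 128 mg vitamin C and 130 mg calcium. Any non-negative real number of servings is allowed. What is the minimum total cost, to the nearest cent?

$2.18

This is a tiny linear program; its minimum lies at a vertex of the feasible set. List the vertices and price them.
strawberries only: max(128/62, 130/25) = 5.2 servings → $5.20.
sweet potato only: max(128/15, 130/52) = 8.533 servings → $4.69.
banana only: max(128/11, 130/20) = 11.64 servings → $2.33.
strawberries + sweet potato with both tight: 1.652 servings and 1.706 servings → $2.59.
strawberries + banana with both tight: 1.171 servings and 5.036 servings → $2.18.
sweet potato + banana: the both-tight solution has a negative serving — not a feasible corner.
The minimum over all feasible corners is $2.18.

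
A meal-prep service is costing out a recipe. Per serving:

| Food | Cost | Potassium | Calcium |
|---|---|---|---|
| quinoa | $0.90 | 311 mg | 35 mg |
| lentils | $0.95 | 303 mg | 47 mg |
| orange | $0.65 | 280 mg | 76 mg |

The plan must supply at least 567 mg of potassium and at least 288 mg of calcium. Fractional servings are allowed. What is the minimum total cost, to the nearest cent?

This is a tiny linear program; its minimum lies at a vertex of the feasible set. List the vertices and price them.
quinoa only: max(567/311, 288/35) = 8.229 servings → $7.41.
lentils only: max(567/303, 288/47) = 6.128 servings → $5.82.
orange only: max(567/280, 288/76) = 3.789 servings → $2.46.
quinoa + lentils: the both-tight solution has a negative serving — not a feasible corner.
quinoa + orange: intersection lies outside the first quadrant.
lentils + orange: the both-tight solution has a negative serving — not a feasible corner.
Cheapest feasible corner: $2.46.

$2.46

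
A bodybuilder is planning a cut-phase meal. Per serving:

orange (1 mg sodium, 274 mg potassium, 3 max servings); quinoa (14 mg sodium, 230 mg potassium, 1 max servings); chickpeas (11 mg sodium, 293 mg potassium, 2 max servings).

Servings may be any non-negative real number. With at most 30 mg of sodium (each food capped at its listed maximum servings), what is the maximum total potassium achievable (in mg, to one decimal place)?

Potassium per mg sodium: orange 274, chickpeas 26.64, quinoa 16.43.
Take 3 servings of orange: uses 3 mg sodium, +822.0 mg potassium (running total 822.0 mg).
Take 2 servings of chickpeas: uses 22 mg sodium, +586.0 mg potassium (running total 1408.0 mg).
Take 0.3571 servings of quinoa: uses 5 mg sodium, +82.1 mg potassium (running total 1490.1 mg).
Filling greedily by potassium-per-mg sodium is optimal for one linear limit, giving 1490.1 mg.

1490.1 mg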